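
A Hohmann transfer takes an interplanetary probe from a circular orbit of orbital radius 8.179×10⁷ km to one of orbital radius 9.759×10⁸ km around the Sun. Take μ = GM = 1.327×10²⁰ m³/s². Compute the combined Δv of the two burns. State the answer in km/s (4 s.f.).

r₁ = 8.179×10⁷ km = 8.179×10¹⁰ m.
r₂ = 9.759×10⁸ km = 9.759×10¹¹ m.
Transfer ellipse a_t = (r₁ + r₂)/2 = 5.288×10¹¹ m.
At r₁: circular v_c1 = √(μ/r₁) = 40280 m/s; transfer-perihelion v_p = √[μ(2/r₁ − 1/a_t)] = 54720 m/s.
Δv₁ = v_p − v_c1 = 14440 m/s.
At r₂: circular v_c2 = √(μ/r₂) = 11660 m/s; transfer-aphelion v_a = √[μ(2/r₂ − 1/a_t)] = 4586 m/s.
Δv₂ = v_c2 − v_a = 7075 m/s.
Total Δv = Δv₁ + Δv₂ = 21510 m/s = 21.51 km/s.

Δv_total ≈ 21.51 km/s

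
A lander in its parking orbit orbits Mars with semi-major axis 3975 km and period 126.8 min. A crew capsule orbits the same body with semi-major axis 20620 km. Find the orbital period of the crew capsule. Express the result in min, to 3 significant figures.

Kepler's third law: T² ∝ a³, so T₂ = T₁ (a₂/a₁)^(3/2).
a₂/a₁ = 5.187, (a₂/a₁)^(3/2) = 11.81.
T₂ = 126.8 × 11.81 = 1498 min.

T₂ ≈ 1500 min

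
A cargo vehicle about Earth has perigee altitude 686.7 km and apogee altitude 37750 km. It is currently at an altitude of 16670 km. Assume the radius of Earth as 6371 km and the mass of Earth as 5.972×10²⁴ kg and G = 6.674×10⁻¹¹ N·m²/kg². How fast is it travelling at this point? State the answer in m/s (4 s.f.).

v ≈ 4361 m/s

μ = GM = 6.674×10⁻¹¹ × 5.972×10²⁴ = 3.986×10¹⁴ m³/s².
r_p = 6371 + 686.7 = 7057.7 km = 7.0577×10⁶ m.
r_a = 6371 + 37750 = 44121 km = 4.4121×10⁷ m.
r = 6371 + 16670 = 23041 km = 2.304×10⁷ m.
Semi-major axis a = (r_p + r_a)/2 = 25589 km = 2.559×10⁷ m.
Vis-viva: v² = μ(2/r − 1/a) = 3.986×10¹⁴ × (8.680×10⁻⁸ − 3.908×10⁻⁸) = 1.902×10⁷ m²/s².
v = 4361 m/s.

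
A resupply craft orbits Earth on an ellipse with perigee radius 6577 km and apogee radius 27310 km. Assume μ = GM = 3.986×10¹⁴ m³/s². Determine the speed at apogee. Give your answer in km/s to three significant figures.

v ≈ 2.38 km/s

Semi-major axis a = (r_p + r_a)/2 = 16944 km = 1.694×10⁷ m.
Vis-viva: v² = μ(2/r − 1/a) = 3.986×10¹⁴ × (7.323×10⁻⁸ − 5.902×10⁻⁸) = 5.666×10⁶ m²/s².
v = 2380 m/s = 2.380 km/s.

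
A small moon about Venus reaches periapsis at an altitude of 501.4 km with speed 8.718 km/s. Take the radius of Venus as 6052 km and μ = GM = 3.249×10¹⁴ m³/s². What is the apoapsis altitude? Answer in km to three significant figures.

r_p = 6052 + 501.4 = 6553.4 km = 6.553×10⁶ m.
Specific energy ε = v²/2 − μ/r = -1.158×10⁷ J/kg, so a = −μ/(2ε) = 1.403×10⁷ m.
The apsides satisfy r_p + r_a = 2a, so the apoapsis radius is 2a − r_p = 2.151×10⁷ m = 21514 km.
Apoapsis altitude = 21514 − 6052 = 15462 km.

apoapsis altitude ≈ 15500 km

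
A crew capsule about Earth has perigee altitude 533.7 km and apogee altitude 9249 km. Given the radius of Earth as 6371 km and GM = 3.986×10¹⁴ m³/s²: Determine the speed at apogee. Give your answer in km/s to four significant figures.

r_p = 6371 + 533.7 = 6904.7 km = 6.9047×10⁶ m.
r_a = 6371 + 9249 = 15620 km = 1.5620×10⁷ m.
Semi-major axis a = (r_p + r_a)/2 = 11262 km = 1.126×10⁷ m.
Vis-viva: v² = μ(2/r − 1/a) = 3.986×10¹⁴ × (1.280×10⁻⁷ − 8.879×10⁻⁸) = 1.564×10⁷ m²/s².
v = 3955 m/s = 3.955 km/s.

v ≈ 3.955 km/s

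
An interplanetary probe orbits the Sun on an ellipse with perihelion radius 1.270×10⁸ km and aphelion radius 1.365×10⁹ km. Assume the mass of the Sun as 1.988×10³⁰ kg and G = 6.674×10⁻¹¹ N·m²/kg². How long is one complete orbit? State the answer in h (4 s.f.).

μ = GM = 6.674×10⁻¹¹ × 1.988×10³⁰ = 1.327×10²⁰ m³/s².
Semi-major axis a = (r_p + r_a)/2 = (1.2700×10⁸ + 1.3650×10⁹)/2 = 7.4600×10⁸ km = 7.460×10¹¹ m.
By Kepler's third law T = 2π√(a³/μ) = 2π × 5.594×10⁷ = 3.515×10⁸ s.
= 97630 h.

T ≈ 97630 h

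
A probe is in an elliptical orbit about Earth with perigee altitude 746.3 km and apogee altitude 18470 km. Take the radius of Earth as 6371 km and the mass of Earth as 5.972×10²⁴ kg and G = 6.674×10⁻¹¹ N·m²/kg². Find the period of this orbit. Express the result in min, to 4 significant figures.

μ = GM = 6.674×10⁻¹¹ × 5.972×10²⁴ = 3.986×10¹⁴ m³/s².
r_p = 6371 + 746.3 = 7117.3 km = 7.1173×10⁶ m.
r_a = 6371 + 18470 = 24841 km = 2.4841×10⁷ m.
Semi-major axis a = (r_p + r_a)/2 = (7117.3 + 24841)/2 = 15979 km = 1.598×10⁷ m.
By Kepler's third law T = 2π√(a³/μ) = 2π × 3.199×10³ = 2.010×10⁴ s.
= 335.0 min.

T ≈ 335.0 min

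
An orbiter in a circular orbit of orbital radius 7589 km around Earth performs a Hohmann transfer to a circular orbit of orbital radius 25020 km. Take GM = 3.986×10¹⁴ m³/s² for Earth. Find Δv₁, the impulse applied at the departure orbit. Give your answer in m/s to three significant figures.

r₁ = 7589 km = 7.589×10⁶ m.
r₂ = 25020 km = 2.502×10⁷ m.
Transfer ellipse a_t = (r₁ + r₂)/2 = 1.630×10⁷ m.
At r₁: circular v_c1 = √(μ/r₁) = 7247 m/s; transfer-perigee v_p = √[μ(2/r₁ − 1/a_t)] = 8978 m/s.
Δv₁ = v_p − v_c1 = 1730 m/s.

Δv ≈ 1730 m/s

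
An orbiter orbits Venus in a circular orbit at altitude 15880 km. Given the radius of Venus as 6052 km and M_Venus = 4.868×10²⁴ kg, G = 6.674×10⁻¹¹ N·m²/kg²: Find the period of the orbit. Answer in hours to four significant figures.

T ≈ 9.945 hours

μ = GM = 6.674×10⁻¹¹ × 4.868×10²⁴ = 3.249×10¹⁴ m³/s².
r = 6052 + 15880 = 21932 km = 2.1932×10⁷ m.
Kepler's third law: T = 2π√(r³/μ) = 2π√((2.193×10⁷)³ / 3.249×10¹⁴).
r³/μ = 3.247×10⁷ s², so T = 2π × 5.698×10³ = 3.580×10⁴ s.
Converting: 3.580×10⁴ s ÷ 3600 = 9.945 hours.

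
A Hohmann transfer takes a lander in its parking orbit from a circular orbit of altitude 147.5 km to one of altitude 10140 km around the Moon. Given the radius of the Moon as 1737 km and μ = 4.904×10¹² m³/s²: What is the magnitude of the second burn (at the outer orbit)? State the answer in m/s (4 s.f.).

r₁ = 1737 + 147.5 = 1884.5 km = 1.8845×10⁶ m.
r₂ = 1737 + 10140 = 11877 km = 1.1877×10⁷ m.
Transfer ellipse a_t = (r₁ + r₂)/2 = 6.881×10⁶ m.
At r₁: circular v_c1 = √(μ/r₁) = 1613 m/s; transfer-perilune v_p = √[μ(2/r₁ − 1/a_t)] = 2119 m/s.
At r₂: circular v_c2 = √(μ/r₂) = 642.6 m/s; transfer-apolune v_a = √[μ(2/r₂ − 1/a_t)] = 336.3 m/s.
Δv₂ = v_c2 − v_a = 306.3 m/s.

Δv ≈ 306.3 m/s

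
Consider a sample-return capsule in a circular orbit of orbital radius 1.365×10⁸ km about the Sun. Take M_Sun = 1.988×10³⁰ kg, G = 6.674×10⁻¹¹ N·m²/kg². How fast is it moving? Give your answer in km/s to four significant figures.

v ≈ 31.18 km/s

μ = GM = 6.674×10⁻¹¹ × 1.988×10³⁰ = 1.327×10²⁰ m³/s².
r = 1.365×10⁸ km = 1.365×10¹¹ m.
For a circular orbit v = √(μ/r) = √(1.327×10²⁰ / 1.365×10¹¹) = √(9.720×10⁸) = 31180 m/s.
That is 31.18 km/s.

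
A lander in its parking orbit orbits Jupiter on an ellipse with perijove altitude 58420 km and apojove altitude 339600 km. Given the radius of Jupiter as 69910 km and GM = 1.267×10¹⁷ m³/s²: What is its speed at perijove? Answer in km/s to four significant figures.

r_p = 69910 + 58420 = 128330 km = 1.2833×10⁸ m.
r_a = 69910 + 339600 = 409510 km = 4.0951×10⁸ m.
Semi-major axis a = (r_p + r_a)/2 = 2.6892×10⁵ km = 2.689×10⁸ m.
Vis-viva: v² = μ(2/r − 1/a) = 1.267×10¹⁷ × (1.558×10⁻⁸ − 3.719×10⁻⁹) = 1.503×10⁹ m²/s².
v = 38770 m/s = 38.77 km/s.

v ≈ 38.77 km/s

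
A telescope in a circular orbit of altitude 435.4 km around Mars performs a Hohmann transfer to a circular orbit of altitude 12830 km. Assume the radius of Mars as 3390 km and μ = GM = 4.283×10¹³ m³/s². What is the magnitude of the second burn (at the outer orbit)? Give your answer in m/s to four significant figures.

Δv ≈ 621.1 m/s

r₁ = 3390 + 435.4 = 3825.4 km = 3.8254×10⁶ m.
r₂ = 3390 + 12830 = 16220 km = 1.6220×10⁷ m.
Transfer ellipse a_t = (r₁ + r₂)/2 = 1.002×10⁷ m.
At r₁: circular v_c1 = √(μ/r₁) = 3346 m/s; transfer-periapsis v_p = √[μ(2/r₁ − 1/a_t)] = 4257 m/s.
At r₂: circular v_c2 = √(μ/r₂) = 1625 m/s; transfer-apoapsis v_a = √[μ(2/r₂ − 1/a_t)] = 1004 m/s.
Δv₂ = v_c2 − v_a = 621.1 m/s.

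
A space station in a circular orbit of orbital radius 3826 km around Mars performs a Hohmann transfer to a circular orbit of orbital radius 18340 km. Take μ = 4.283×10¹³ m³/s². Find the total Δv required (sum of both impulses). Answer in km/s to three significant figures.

r₁ = 3826 km = 3.826×10⁶ m.
r₂ = 18340 km = 1.834×10⁷ m.
Transfer ellipse a_t = (r₁ + r₂)/2 = 1.108×10⁷ m.
At r₁: circular v_c1 = √(μ/r₁) = 3346 m/s; transfer-periapsis v_p = √[μ(2/r₁ − 1/a_t)] = 4304 m/s.
Δv₁ = v_p − v_c1 = 958.2 m/s.
At r₂: circular v_c2 = √(μ/r₂) = 1528 m/s; transfer-apoapsis v_a = √[μ(2/r₂ − 1/a_t)] = 897.9 m/s.
Δv₂ = v_c2 − v_a = 630.3 m/s.
Total Δv = Δv₁ + Δv₂ = 1588 m/s = 1.588 km/s.

Δv_total ≈ 1.59 km/s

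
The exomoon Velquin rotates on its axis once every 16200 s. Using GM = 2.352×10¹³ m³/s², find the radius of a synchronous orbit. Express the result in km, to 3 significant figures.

A synchronous orbit has period T, so by Kepler's third law a = (μT²/4π²)^(1/3).
μT²/4π² = 2.352×10¹³ × (1.620×10⁴)² / 39.48 = 1.564×10²⁰ m³.
a = 5.387×10⁶ m = 5387.3 km.

r_sync ≈ 5390 km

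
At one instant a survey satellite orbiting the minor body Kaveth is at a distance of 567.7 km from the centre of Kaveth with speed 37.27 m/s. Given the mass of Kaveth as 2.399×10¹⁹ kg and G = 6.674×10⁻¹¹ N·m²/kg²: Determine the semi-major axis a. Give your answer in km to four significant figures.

a ≈ 376.6 km

μ = GM = 6.674×10⁻¹¹ × 2.399×10¹⁹ = 1.601×10⁹ m³/s².
r = 5.677×10⁵ m.
Specific orbital energy ε = v²/2 − μ/r = (37.27)²/2 − 1.601×10⁹/5.677×10⁵ = -2.126×10³ J/kg.
Since ε = −μ/(2a), a = −μ/(2ε) = 3.766×10⁵ m = 376.59 km.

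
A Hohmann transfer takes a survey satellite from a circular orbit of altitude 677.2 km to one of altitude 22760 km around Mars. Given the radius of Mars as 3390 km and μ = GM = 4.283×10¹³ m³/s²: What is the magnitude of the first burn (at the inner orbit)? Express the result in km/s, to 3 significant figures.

r₁ = 3390 + 677.2 = 4067.2 km = 4.0672×10⁶ m.
r₂ = 3390 + 22760 = 26150 km = 2.6150×10⁷ m.
Transfer ellipse a_t = (r₁ + r₂)/2 = 1.511×10⁷ m.
At r₁: circular v_c1 = √(μ/r₁) = 3245 m/s; transfer-periapsis v_p = √[μ(2/r₁ − 1/a_t)] = 4269 m/s.
Δv₁ = v_p − v_c1 = 1024 m/s.
= 1.024 km/s.

Δv ≈ 1.02 km/s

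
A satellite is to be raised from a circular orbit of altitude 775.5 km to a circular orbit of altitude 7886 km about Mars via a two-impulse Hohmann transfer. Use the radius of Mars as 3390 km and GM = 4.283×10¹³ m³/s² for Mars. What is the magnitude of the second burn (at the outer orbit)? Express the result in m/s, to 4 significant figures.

Δv ≈ 517.4 m/s

r₁ = 3390 + 775.5 = 4165.5 km = 4.1655×10⁶ m.
r₂ = 3390 + 7886 = 11276 km = 1.1276×10⁷ m.
Transfer ellipse a_t = (r₁ + r₂)/2 = 7.721×10⁶ m.
At r₁: circular v_c1 = √(μ/r₁) = 3207 m/s; transfer-periapsis v_p = √[μ(2/r₁ − 1/a_t)] = 3875 m/s.
At r₂: circular v_c2 = √(μ/r₂) = 1949 m/s; transfer-apoapsis v_a = √[μ(2/r₂ − 1/a_t)] = 1432 m/s.
Δv₂ = v_c2 − v_a = 517.4 m/s.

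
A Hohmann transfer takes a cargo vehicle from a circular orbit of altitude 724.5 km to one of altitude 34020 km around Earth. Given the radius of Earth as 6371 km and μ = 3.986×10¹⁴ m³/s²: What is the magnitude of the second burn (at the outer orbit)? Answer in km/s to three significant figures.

Δv ≈ 1.42 km/s

r₁ = 6371 + 724.5 = 7095.5 km = 7.0955×10⁶ m.
r₂ = 6371 + 34020 = 40391 km = 4.0391×10⁷ m.
Transfer ellipse a_t = (r₁ + r₂)/2 = 2.374×10⁷ m.
At r₁: circular v_c1 = √(μ/r₁) = 7495 m/s; transfer-perigee v_p = √[μ(2/r₁ − 1/a_t)] = 9776 m/s.
At r₂: circular v_c2 = √(μ/r₂) = 3141 m/s; transfer-apogee v_a = √[μ(2/r₂ − 1/a_t)] = 1717 m/s.
Δv₂ = v_c2 − v_a = 1424 m/s.
= 1.424 km/s.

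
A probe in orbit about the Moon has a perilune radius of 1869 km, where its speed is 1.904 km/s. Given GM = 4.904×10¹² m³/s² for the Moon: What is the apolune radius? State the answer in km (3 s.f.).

r_p = 1.869×10⁶ m.
Specific energy ε = v²/2 − μ/r = -8.113×10⁵ J/kg, so a = −μ/(2ε) = 3.022×10⁶ m.
The apsides satisfy r_p + r_a = 2a, so the apolune radius is 2a − r_p = 4.176×10⁶ m = 4176.0 km.

apolune radius ≈ 4180 km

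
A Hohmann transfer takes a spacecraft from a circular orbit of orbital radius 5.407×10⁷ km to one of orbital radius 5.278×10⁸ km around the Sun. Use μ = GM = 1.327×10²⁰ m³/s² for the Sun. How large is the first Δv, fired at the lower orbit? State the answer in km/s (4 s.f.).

Δv ≈ 17.19 km/s

r₁ = 5.407×10⁷ km = 5.407×10¹⁰ m.
r₂ = 5.278×10⁸ km = 5.278×10¹¹ m.
Transfer ellipse a_t = (r₁ + r₂)/2 = 2.909×10¹¹ m.
At r₁: circular v_c1 = √(μ/r₁) = 49540 m/s; transfer-perihelion v_p = √[μ(2/r₁ − 1/a_t)] = 66730 m/s.
Δv₁ = v_p − v_c1 = 17190 m/s.
= 17.19 km/s.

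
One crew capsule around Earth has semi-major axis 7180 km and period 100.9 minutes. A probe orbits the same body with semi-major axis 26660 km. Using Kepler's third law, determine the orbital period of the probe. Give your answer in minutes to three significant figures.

T₂ ≈ 722 minutes

Kepler's third law: T² ∝ a³, so T₂ = T₁ (a₂/a₁)^(3/2).
a₂/a₁ = 3.713, (a₂/a₁)^(3/2) = 7.155.
T₂ = 100.9 × 7.155 = 721.9 minutes.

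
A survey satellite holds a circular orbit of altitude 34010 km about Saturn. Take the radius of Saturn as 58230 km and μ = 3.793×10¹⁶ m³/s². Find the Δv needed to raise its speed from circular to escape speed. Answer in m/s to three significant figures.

r = 58230 + 34010 = 92240 km = 9.2240×10⁷ m.
Circular speed v_c = √(μ/r) = 20280 m/s.
Escape speed v_esc = √(2μ/r) = √2 × v_c = 28680 m/s.
Δv = v_esc − v_c = 8400 m/s.

Δv ≈ 8400 m/s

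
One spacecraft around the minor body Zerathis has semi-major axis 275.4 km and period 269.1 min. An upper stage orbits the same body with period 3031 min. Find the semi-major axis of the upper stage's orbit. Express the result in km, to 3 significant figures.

a₂ ≈ 1380 km

Kepler's third law: a³ ∝ T², so a₂ = a₁ (T₂/T₁)^(2/3).
T₂/T₁ = 11.26, (T₂/T₁)^(2/3) = 5.025.
a₂ = 275.4 × 5.025 = 1384 km.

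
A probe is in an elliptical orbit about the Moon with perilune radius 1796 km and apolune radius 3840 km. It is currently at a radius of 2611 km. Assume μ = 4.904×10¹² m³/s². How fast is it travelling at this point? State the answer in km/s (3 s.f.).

Semi-major axis a = (r_p + r_a)/2 = 2818.0 km = 2.818×10⁶ m.
Vis-viva: v² = μ(2/r − 1/a) = 4.904×10¹² × (7.660×10⁻⁷ − 3.549×10⁻⁷) = 2.016×10⁶ m²/s².
v = 1420 m/s = 1.420 km/s.

v ≈ 1.42 km/s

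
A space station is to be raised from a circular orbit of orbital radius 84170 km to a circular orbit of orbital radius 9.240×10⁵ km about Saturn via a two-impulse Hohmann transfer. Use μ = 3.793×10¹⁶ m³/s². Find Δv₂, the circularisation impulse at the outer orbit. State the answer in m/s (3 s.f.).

Δv ≈ 3790 m/s

r₁ = 84170 km = 8.417×10⁷ m.
r₂ = 9.240×10⁵ km = 9.240×10⁸ m.
Transfer ellipse a_t = (r₁ + r₂)/2 = 5.041×10⁸ m.
At r₁: circular v_c1 = √(μ/r₁) = 21230 m/s; transfer-perikrone v_p = √[μ(2/r₁ − 1/a_t)] = 28740 m/s.
At r₂: circular v_c2 = √(μ/r₂) = 6407 m/s; transfer-apokrone v_a = √[μ(2/r₂ − 1/a_t)] = 2618 m/s.
Δv₂ = v_c2 − v_a = 3789 m/s.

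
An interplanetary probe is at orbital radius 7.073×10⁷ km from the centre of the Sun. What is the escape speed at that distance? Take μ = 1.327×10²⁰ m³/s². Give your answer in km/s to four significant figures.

r = 7.073×10⁷ km = 7.073×10¹⁰ m.
Escape speed v_esc = √(2μ/r) = √(2 × 1.327×10²⁰ / 7.073×10¹⁰) = √(3.752×10⁹) = 61260 m/s.
= 61.26 km/s.

v_esc ≈ 61.26 km/s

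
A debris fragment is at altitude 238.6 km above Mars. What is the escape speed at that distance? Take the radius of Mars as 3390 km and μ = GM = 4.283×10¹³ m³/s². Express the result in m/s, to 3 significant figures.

v_esc ≈ 4860 m/s

r = 3390 + 238.6 = 3628.6 km = 3.6286×10⁶ m.
Escape speed v_esc = √(2μ/r) = √(2 × 4.283×10¹³ / 3.629×10⁶) = √(2.361×10⁷) = 4859 m/s.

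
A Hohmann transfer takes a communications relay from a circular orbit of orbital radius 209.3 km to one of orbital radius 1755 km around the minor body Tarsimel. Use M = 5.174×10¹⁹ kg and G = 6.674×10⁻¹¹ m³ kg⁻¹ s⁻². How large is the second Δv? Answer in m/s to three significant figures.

μ = GM = 6.674×10⁻¹¹ × 5.174×10¹⁹ = 3.453×10⁹ m³/s².
r₁ = 209.3 km = 2.093×10⁵ m.
r₂ = 1755 km = 1.755×10⁶ m.
Transfer ellipse a_t = (r₁ + r₂)/2 = 9.822×10⁵ m.
At r₁: circular v_c1 = √(μ/r₁) = 128.4 m/s; transfer-periapsis v_p = √[μ(2/r₁ − 1/a_t)] = 171.7 m/s.
At r₂: circular v_c2 = √(μ/r₂) = 44.36 m/s; transfer-apoapsis v_a = √[μ(2/r₂ − 1/a_t)] = 20.48 m/s.
Δv₂ = v_c2 − v_a = 23.88 m/s.

Δv ≈ 23.9 m/s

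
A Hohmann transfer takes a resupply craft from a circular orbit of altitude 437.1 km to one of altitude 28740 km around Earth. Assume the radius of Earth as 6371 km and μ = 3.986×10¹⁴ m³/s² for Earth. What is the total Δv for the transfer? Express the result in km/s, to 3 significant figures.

r₁ = 6371 + 437.1 = 6808.1 km = 6.8081×10⁶ m.
r₂ = 6371 + 28740 = 35111 km = 3.5111×10⁷ m.
Transfer ellipse a_t = (r₁ + r₂)/2 = 2.096×10⁷ m.
At r₁: circular v_c1 = √(μ/r₁) = 7652 m/s; transfer-perigee v_p = √[μ(2/r₁ − 1/a_t)] = 9903 m/s.
Δv₁ = v_p − v_c1 = 2252 m/s.
At r₂: circular v_c2 = √(μ/r₂) = 3369 m/s; transfer-apogee v_a = √[μ(2/r₂ − 1/a_t)] = 1920 m/s.
Δv₂ = v_c2 − v_a = 1449 m/s.
Total Δv = Δv₁ + Δv₂ = 3701 m/s = 3.701 km/s.

Δv_total ≈ 3.70 km/s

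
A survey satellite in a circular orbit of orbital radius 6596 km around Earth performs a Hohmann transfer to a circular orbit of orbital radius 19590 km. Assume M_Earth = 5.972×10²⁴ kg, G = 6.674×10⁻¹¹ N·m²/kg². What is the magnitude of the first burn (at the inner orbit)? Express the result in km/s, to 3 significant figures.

μ = GM = 6.674×10⁻¹¹ × 5.972×10²⁴ = 3.986×10¹⁴ m³/s².
r₁ = 6596 km = 6.596×10⁶ m.
r₂ = 19590 km = 1.959×10⁷ m.
Transfer ellipse a_t = (r₁ + r₂)/2 = 1.309×10⁷ m.
At r₁: circular v_c1 = √(μ/r₁) = 7773 m/s; transfer-perigee v_p = √[μ(2/r₁ − 1/a_t)] = 9508 m/s.
Δv₁ = v_p − v_c1 = 1735 m/s.
= 1.735 km/s.

Δv ≈ 1.74 km/s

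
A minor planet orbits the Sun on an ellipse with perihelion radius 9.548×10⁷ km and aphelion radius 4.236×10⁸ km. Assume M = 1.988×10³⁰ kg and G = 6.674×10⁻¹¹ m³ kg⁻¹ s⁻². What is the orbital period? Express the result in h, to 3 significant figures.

T ≈ 20000 h

μ = GM = 6.674×10⁻¹¹ × 1.988×10³⁰ = 1.327×10²⁰ m³/s².
Semi-major axis a = (r_p + r_a)/2 = (9.5480×10⁷ + 4.2360×10⁸)/2 = 2.5954×10⁸ km = 2.595×10¹¹ m.
By Kepler's third law T = 2π√(a³/μ) = 2π × 1.148×10⁷ = 7.212×10⁷ s.
= 20030 h.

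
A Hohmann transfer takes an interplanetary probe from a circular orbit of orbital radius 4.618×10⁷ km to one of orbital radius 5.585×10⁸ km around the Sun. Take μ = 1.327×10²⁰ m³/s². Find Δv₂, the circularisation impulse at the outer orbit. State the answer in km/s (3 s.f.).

Δv ≈ 9.39 km/s

r₁ = 4.618×10⁷ km = 4.618×10¹⁰ m.
r₂ = 5.585×10⁸ km = 5.585×10¹¹ m.
Transfer ellipse a_t = (r₁ + r₂)/2 = 3.023×10¹¹ m.
At r₁: circular v_c1 = √(μ/r₁) = 53610 m/s; transfer-perihelion v_p = √[μ(2/r₁ − 1/a_t)] = 72860 m/s.
At r₂: circular v_c2 = √(μ/r₂) = 15410 m/s; transfer-aphelion v_a = √[μ(2/r₂ − 1/a_t)] = 6024 m/s.
Δv₂ = v_c2 − v_a = 9390 m/s.
= 9.390 km/s.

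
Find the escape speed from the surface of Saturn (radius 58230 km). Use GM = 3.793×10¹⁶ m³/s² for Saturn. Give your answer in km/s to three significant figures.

r = R = 5.823×10⁷ m.
Escape speed v_esc = √(2μ/r) = √(2 × 3.793×10¹⁶ / 5.823×10⁷) = √(1.303×10⁹) = 36090 m/s.
= 36.09 km/s.

v_esc ≈ 36.1 km/s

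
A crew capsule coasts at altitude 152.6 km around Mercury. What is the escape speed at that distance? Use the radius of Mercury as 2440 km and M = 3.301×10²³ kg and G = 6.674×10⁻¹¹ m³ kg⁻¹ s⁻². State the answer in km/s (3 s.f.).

μ = GM = 6.674×10⁻¹¹ × 3.301×10²³ = 2.203×10¹³ m³/s².
r = 2440 + 152.6 = 2592.6 km = 2.5926×10⁶ m.
Escape speed v_esc = √(2μ/r) = √(2 × 2.203×10¹³ / 2.593×10⁶) = √(1.700×10⁷) = 4123 m/s.
= 4.123 km/s.

v_esc ≈ 4.12 km/s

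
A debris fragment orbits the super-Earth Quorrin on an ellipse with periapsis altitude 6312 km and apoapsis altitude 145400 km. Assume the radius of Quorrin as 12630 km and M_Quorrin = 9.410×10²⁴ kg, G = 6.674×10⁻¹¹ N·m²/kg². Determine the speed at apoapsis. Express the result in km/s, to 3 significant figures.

μ = GM = 6.674×10⁻¹¹ × 9.410×10²⁴ = 6.280×10¹⁴ m³/s².
r_p = 12630 + 6312 = 18942 km = 1.8942×10⁷ m.
r_a = 12630 + 145400 = 158030 km = 1.5803×10⁸ m.
Semi-major axis a = (r_p + r_a)/2 = 88486 km = 8.849×10⁷ m.
Vis-viva: v² = μ(2/r − 1/a) = 6.280×10¹⁴ × (1.266×10⁻⁸ − 1.130×10⁻⁸) = 8.507×10⁵ m²/s².
v = 922.3 m/s = 0.9223 km/s.

v ≈ 0.922 km/s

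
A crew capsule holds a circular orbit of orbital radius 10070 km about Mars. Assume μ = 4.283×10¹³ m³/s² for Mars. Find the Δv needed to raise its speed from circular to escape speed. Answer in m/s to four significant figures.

r = 10070 km = 1.007×10⁷ m.
Circular speed v_c = √(μ/r) = 2062 m/s.
Escape speed v_esc = √(2μ/r) = √2 × v_c = 2917 m/s.
Δv = v_esc − v_c = 854.2 m/s.

Δv ≈ 854.2 m/s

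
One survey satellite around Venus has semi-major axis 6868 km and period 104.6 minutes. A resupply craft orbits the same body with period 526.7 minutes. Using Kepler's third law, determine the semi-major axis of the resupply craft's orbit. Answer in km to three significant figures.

Kepler's third law: a³ ∝ T², so a₂ = a₁ (T₂/T₁)^(2/3).
T₂/T₁ = 5.035, (T₂/T₁)^(2/3) = 2.938.
a₂ = 6868 × 2.938 = 20180 km.

a₂ ≈ 20200 km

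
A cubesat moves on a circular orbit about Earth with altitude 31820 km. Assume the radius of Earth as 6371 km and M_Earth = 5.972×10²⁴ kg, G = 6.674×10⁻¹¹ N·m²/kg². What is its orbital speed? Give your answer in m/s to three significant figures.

v ≈ 3230 m/s

μ = GM = 6.674×10⁻¹¹ × 5.972×10²⁴ = 3.986×10¹⁴ m³/s².
r = 6371 + 31820 = 38191 km = 3.8191×10⁷ m.
For a circular orbit v = √(μ/r) = √(3.986×10¹⁴ / 3.819×10⁷) = √(1.044×10⁷) = 3231 m/s.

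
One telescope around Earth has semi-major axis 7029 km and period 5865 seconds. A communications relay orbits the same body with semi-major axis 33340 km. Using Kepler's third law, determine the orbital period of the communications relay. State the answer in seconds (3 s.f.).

T₂ ≈ 60600 seconds

Kepler's third law: T² ∝ a³, so T₂ = T₁ (a₂/a₁)^(3/2).
a₂/a₁ = 4.743, (a₂/a₁)^(3/2) = 10.33.
T₂ = 5865 × 10.33 = 60590 seconds.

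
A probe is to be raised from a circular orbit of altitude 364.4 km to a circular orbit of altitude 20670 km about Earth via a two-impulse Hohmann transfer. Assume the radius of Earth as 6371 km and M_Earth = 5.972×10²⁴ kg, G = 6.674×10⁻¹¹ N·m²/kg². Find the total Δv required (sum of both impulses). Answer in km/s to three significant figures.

Δv_total ≈ 3.46 km/s

μ = GM = 6.674×10⁻¹¹ × 5.972×10²⁴ = 3.986×10¹⁴ m³/s².
r₁ = 6371 + 364.4 = 6735.4 km = 6.7354×10⁶ m.
r₂ = 6371 + 20670 = 27041 km = 2.7041×10⁷ m.
Transfer ellipse a_t = (r₁ + r₂)/2 = 1.689×10⁷ m.
At r₁: circular v_c1 = √(μ/r₁) = 7693 m/s; transfer-perigee v_p = √[μ(2/r₁ − 1/a_t)] = 9734 m/s.
Δv₁ = v_p − v_c1 = 2041 m/s.
At r₂: circular v_c2 = √(μ/r₂) = 3839 m/s; transfer-apogee v_a = √[μ(2/r₂ − 1/a_t)] = 2425 m/s.
Δv₂ = v_c2 − v_a = 1415 m/s.
Total Δv = Δv₁ + Δv₂ = 3456 m/s = 3.456 km/s.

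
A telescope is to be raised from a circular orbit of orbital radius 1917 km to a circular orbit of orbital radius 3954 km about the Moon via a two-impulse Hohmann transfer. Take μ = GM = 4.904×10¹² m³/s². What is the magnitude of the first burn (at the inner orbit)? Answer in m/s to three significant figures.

Δv ≈ 257 m/s

r₁ = 1917 km = 1.917×10⁶ m.
r₂ = 3954 km = 3.954×10⁶ m.
Transfer ellipse a_t = (r₁ + r₂)/2 = 2.936×10⁶ m.
At r₁: circular v_c1 = √(μ/r₁) = 1599 m/s; transfer-perilune v_p = √[μ(2/r₁ − 1/a_t)] = 1856 m/s.
Δv₁ = v_p − v_c1 = 256.8 m/s.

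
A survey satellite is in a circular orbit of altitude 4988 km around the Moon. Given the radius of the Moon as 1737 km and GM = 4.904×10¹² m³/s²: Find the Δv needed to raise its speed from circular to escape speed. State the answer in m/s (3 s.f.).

Δv ≈ 354 m/s

r = 1737 + 4988 = 6725.0 km = 6.7250×10⁶ m.
Circular speed v_c = √(μ/r) = 853.9 m/s.
Escape speed v_esc = √(2μ/r) = √2 × v_c = 1208 m/s.
Δv = v_esc − v_c = 353.7 m/s.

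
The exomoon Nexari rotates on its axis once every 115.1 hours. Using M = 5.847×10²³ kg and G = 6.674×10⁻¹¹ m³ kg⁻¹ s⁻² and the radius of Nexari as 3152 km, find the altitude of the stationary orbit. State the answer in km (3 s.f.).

h_sync ≈ 52200 km

μ = GM = 6.674×10⁻¹¹ × 5.847×10²³ = 3.902×10¹³ m³/s².
T = 115.1 hours = 4.144×10⁵ s.
A synchronous orbit has period T, so by Kepler's third law a = (μT²/4π²)^(1/3).
μT²/4π² = 3.902×10¹³ × (4.144×10⁵)² / 39.48 = 1.697×10²³ m³.
a = 5.537×10⁷ m = 55365 km.
Altitude h = a − R = 55365 − 3152 = 52213 km.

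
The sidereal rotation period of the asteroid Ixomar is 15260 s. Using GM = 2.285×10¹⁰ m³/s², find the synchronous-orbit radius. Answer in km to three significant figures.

r_sync ≈ 513 km

A synchronous orbit has period T, so by Kepler's third law a = (μT²/4π²)^(1/3).
μT²/4π² = 2.285×10¹⁰ × (1.526×10⁴)² / 39.48 = 1.348×10¹⁷ m³.
a = 5.127×10⁵ m = 512.72 km.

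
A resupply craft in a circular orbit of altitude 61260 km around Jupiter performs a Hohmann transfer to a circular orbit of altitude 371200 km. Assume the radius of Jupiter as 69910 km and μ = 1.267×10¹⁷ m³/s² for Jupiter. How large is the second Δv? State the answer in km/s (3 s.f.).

r₁ = 69910 + 61260 = 131170 km = 1.3117×10⁸ m.
r₂ = 69910 + 371200 = 441110 km = 4.4111×10⁸ m.
Transfer ellipse a_t = (r₁ + r₂)/2 = 2.861×10⁸ m.
At r₁: circular v_c1 = √(μ/r₁) = 31080 m/s; transfer-perijove v_p = √[μ(2/r₁ − 1/a_t)] = 38590 m/s.
At r₂: circular v_c2 = √(μ/r₂) = 16950 m/s; transfer-apojove v_a = √[μ(2/r₂ − 1/a_t)] = 11470 m/s.
Δv₂ = v_c2 − v_a = 5473 m/s.
= 5.473 km/s.

Δv ≈ 5.47 km/s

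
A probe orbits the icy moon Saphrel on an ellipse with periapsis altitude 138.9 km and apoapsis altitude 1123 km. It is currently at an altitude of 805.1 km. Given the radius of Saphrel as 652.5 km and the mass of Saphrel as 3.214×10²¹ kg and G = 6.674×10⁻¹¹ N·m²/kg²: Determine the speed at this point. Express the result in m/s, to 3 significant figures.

v ≈ 357 m/s

μ = GM = 6.674×10⁻¹¹ × 3.214×10²¹ = 2.145×10¹¹ m³/s².
r_p = 652.5 + 138.9 = 791.40 km = 7.9140×10⁵ m.
r_a = 652.5 + 1123 = 1775.5 km = 1.7755×10⁶ m.
r = 652.5 + 805.1 = 1457.6 km = 1.458×10⁶ m.
Semi-major axis a = (r_p + r_a)/2 = 1283.5 km = 1.283×10⁶ m.
Vis-viva: v² = μ(2/r − 1/a) = 2.145×10¹¹ × (1.372×10⁻⁶ − 7.791×10⁻⁷) = 1.272×10⁵ m²/s².
v = 356.6 m/s.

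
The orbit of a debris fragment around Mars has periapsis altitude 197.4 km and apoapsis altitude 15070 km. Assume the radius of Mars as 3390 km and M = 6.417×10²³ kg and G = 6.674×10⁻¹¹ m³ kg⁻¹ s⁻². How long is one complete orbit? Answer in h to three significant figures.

μ = GM = 6.674×10⁻¹¹ × 6.417×10²³ = 4.283×10¹³ m³/s².
r_p = 3390 + 197.4 = 3587.4 km = 3.5874×10⁶ m.
r_a = 3390 + 15070 = 18460 km = 1.8460×10⁷ m.
Semi-major axis a = (r_p + r_a)/2 = (3587.4 + 18460)/2 = 11024 km = 1.102×10⁷ m.
By Kepler's third law T = 2π√(a³/μ) = 2π × 5.593×10³ = 3.514×10⁴ s.
= 9.761 h.

T ≈ 9.76 h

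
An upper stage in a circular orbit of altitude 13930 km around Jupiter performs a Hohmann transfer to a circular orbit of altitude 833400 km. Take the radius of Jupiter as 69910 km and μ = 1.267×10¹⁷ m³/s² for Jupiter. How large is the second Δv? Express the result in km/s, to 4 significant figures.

Δv ≈ 6.962 km/s

r₁ = 69910 + 13930 = 83840 km = 8.3840×10⁷ m.
r₂ = 69910 + 833400 = 903310 km = 9.0331×10⁸ m.
Transfer ellipse a_t = (r₁ + r₂)/2 = 4.936×10⁸ m.
At r₁: circular v_c1 = √(μ/r₁) = 38870 m/s; transfer-perijove v_p = √[μ(2/r₁ − 1/a_t)] = 52590 m/s.
At r₂: circular v_c2 = √(μ/r₂) = 11840 m/s; transfer-apojove v_a = √[μ(2/r₂ − 1/a_t)] = 4881 m/s.
Δv₂ = v_c2 − v_a = 6962 m/s.
= 6.962 km/s.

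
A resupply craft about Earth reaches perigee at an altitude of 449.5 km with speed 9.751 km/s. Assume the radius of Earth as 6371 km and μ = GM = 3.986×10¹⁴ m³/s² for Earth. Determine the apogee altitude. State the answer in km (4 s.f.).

r_p = 6371 + 449.5 = 6820.5 km = 6.820×10⁶ m.
Specific energy ε = v²/2 − μ/r = -1.090×10⁷ J/kg, so a = −μ/(2ε) = 1.828×10⁷ m.
The apsides satisfy r_p + r_a = 2a, so the apogee radius is 2a − r_p = 2.975×10⁷ m = 29747 km.
Apogee altitude = 29747 − 6371 = 23376 km.

apogee altitude ≈ 23380 km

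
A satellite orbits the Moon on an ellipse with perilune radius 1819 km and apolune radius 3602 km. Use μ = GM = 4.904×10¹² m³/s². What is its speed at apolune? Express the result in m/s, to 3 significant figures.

v ≈ 956 m/s

Semi-major axis a = (r_p + r_a)/2 = 2710.5 km = 2.710×10⁶ m.
Vis-viva: v² = μ(2/r − 1/a) = 4.904×10¹² × (5.552×10⁻⁷ − 3.689×10⁻⁷) = 9.137×10⁵ m²/s².
v = 955.9 m/s.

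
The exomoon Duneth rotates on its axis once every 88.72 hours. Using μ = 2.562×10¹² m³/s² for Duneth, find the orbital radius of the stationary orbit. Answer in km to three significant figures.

T = 88.72 hours = 3.194×10⁵ s.
A synchronous orbit has period T, so by Kepler's third law a = (μT²/4π²)^(1/3).
μT²/4π² = 2.562×10¹² × (3.194×10⁵)² / 39.48 = 6.620×10²¹ m³.
a = 1.878×10⁷ m = 18777 km.

r_sync ≈ 18800 km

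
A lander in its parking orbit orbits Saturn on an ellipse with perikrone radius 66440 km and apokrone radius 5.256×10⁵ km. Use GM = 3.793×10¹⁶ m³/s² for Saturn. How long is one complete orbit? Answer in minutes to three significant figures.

T ≈ 2740 minutes

Semi-major axis a = (r_p + r_a)/2 = (66440 + 5.2560×10⁵)/2 = 2.9602×10⁵ km = 2.960×10⁸ m.
By Kepler's third law T = 2π√(a³/μ) = 2π × 2.615×10⁴ = 1.643×10⁵ s.
= 2739 minutes.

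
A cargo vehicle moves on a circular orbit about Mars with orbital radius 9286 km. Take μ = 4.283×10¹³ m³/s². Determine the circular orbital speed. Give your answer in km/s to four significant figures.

v ≈ 2.148 km/s

r = 9286 km = 9.286×10⁶ m.
For a circular orbit v = √(μ/r) = √(4.283×10¹³ / 9.286×10⁶) = √(4.612×10⁶) = 2148 m/s.
That is 2.148 km/s.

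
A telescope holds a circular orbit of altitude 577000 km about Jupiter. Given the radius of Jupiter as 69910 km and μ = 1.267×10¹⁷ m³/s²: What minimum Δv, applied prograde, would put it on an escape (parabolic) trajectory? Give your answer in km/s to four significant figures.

r = 69910 + 577000 = 646910 km = 6.4691×10⁸ m.
Circular speed v_c = √(μ/r) = 13990 m/s.
Escape speed v_esc = √(2μ/r) = √2 × v_c = 19790 m/s.
Δv = v_esc − v_c = 5797 m/s = 5.797 km/s.

Δv ≈ 5.797 km/s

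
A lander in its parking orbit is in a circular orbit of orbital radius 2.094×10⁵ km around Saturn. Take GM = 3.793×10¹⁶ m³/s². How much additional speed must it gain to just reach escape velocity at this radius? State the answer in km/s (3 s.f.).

r = 2.094×10⁵ km = 2.094×10⁸ m.
Circular speed v_c = √(μ/r) = 13460 m/s.
Escape speed v_esc = √(2μ/r) = √2 × v_c = 19030 m/s.
Δv = v_esc − v_c = 5575 m/s = 5.575 km/s.

Δv ≈ 5.57 km/s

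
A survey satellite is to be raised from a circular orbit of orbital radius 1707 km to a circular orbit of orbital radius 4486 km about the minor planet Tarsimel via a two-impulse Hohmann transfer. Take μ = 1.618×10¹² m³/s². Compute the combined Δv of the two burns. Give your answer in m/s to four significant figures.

r₁ = 1707 km = 1.707×10⁶ m.
r₂ = 4486 km = 4.486×10⁶ m.
Transfer ellipse a_t = (r₁ + r₂)/2 = 3.096×10⁶ m.
At r₁: circular v_c1 = √(μ/r₁) = 973.6 m/s; transfer-periapsis v_p = √[μ(2/r₁ − 1/a_t)] = 1172 m/s.
Δv₁ = v_p − v_c1 = 198.3 m/s.
At r₂: circular v_c2 = √(μ/r₂) = 600.6 m/s; transfer-apoapsis v_a = √[μ(2/r₂ − 1/a_t)] = 445.9 m/s.
Δv₂ = v_c2 − v_a = 154.7 m/s.
Total Δv = Δv₁ + Δv₂ = 352.9 m/s.

Δv_total ≈ 352.9 m/s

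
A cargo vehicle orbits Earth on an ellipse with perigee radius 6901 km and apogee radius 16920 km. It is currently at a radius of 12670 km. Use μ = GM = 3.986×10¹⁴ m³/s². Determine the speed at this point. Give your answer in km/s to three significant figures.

Semi-major axis a = (r_p + r_a)/2 = 11910 km = 1.191×10⁷ m.
Vis-viva: v² = μ(2/r − 1/a) = 3.986×10¹⁴ × (1.579×10⁻⁷ − 8.396×10⁻⁸) = 2.945×10⁷ m²/s².
v = 5427 m/s = 5.427 km/s.

v ≈ 5.43 km/s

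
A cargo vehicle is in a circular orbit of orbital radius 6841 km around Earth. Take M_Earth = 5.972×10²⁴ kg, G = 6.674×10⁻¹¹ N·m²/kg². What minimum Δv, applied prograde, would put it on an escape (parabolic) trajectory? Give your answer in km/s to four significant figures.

μ = GM = 6.674×10⁻¹¹ × 5.972×10²⁴ = 3.986×10¹⁴ m³/s².
r = 6841 km = 6.841×10⁶ m.
Circular speed v_c = √(μ/r) = 7633 m/s.
Escape speed v_esc = √(2μ/r) = √2 × v_c = 10790 m/s.
Δv = v_esc − v_c = 3162 m/s = 3.162 km/s.

Δv ≈ 3.162 km/s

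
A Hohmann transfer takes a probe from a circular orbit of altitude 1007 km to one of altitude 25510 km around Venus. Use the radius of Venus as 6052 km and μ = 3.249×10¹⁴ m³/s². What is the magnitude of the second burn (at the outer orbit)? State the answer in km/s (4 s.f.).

r₁ = 6052 + 1007 = 7059.0 km = 7.0590×10⁶ m.
r₂ = 6052 + 25510 = 31562 km = 3.1562×10⁷ m.
Transfer ellipse a_t = (r₁ + r₂)/2 = 1.931×10⁷ m.
At r₁: circular v_c1 = √(μ/r₁) = 6784 m/s; transfer-periapsis v_p = √[μ(2/r₁ − 1/a_t)] = 8673 m/s.
At r₂: circular v_c2 = √(μ/r₂) = 3208 m/s; transfer-apoapsis v_a = √[μ(2/r₂ − 1/a_t)] = 1940 m/s.
Δv₂ = v_c2 − v_a = 1269 m/s.
= 1.269 km/s.

Δv ≈ 1.269 km/s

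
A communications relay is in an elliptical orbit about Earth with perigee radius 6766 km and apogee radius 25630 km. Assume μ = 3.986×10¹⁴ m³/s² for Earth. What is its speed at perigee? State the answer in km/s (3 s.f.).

v ≈ 9.65 km/s

Semi-major axis a = (r_p + r_a)/2 = 16198 km = 1.620×10⁷ m.
Vis-viva: v² = μ(2/r − 1/a) = 3.986×10¹⁴ × (2.956×10⁻⁷ − 6.174×10⁻⁸) = 9.322×10⁷ m²/s².
v = 9655 m/s = 9.655 km/s.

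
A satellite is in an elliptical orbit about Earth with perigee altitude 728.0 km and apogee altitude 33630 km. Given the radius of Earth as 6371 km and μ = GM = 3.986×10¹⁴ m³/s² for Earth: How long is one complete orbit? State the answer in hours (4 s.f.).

r_p = 6371 + 728.0 = 7099.0 km = 7.0990×10⁶ m.
r_a = 6371 + 33630 = 40001 km = 4.0001×10⁷ m.
Semi-major axis a = (r_p + r_a)/2 = (7099.0 + 40001)/2 = 23550 km = 2.355×10⁷ m.
By Kepler's third law T = 2π√(a³/μ) = 2π × 5.724×10³ = 3.597×10⁴ s.
= 9.991 hours.

T ≈ 9.991 hours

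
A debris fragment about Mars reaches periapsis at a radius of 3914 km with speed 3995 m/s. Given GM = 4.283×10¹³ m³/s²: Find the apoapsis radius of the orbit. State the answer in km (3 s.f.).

apoapsis radius ≈ 10500 km

r_p = 3.914×10⁶ m.
Specific energy ε = v²/2 − μ/r = -2.963×10⁶ J/kg, so a = −μ/(2ε) = 7.228×10⁶ m.
The apsides satisfy r_p + r_a = 2a, so the apoapsis radius is 2a − r_p = 1.054×10⁷ m = 10542 km.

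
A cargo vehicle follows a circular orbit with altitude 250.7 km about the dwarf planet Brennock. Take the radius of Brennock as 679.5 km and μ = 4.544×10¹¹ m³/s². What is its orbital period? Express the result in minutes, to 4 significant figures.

T ≈ 139.4 minutes

r = 679.5 + 250.7 = 930.20 km = 9.3020×10⁵ m.
Kepler's third law: T = 2π√(r³/μ) = 2π√((9.302×10⁵)³ / 4.544×10¹¹).
r³/μ = 1.771×10⁶ s², so T = 2π × 1.331×10³ = 8.362×10³ s.
Converting: 8.362×10³ s ÷ 60.00 = 139.4 minutes.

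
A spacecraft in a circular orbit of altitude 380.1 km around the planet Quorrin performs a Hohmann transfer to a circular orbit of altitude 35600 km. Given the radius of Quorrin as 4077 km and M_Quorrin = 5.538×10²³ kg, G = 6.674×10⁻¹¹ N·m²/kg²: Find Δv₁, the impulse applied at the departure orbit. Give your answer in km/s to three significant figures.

μ = GM = 6.674×10⁻¹¹ × 5.538×10²³ = 3.696×10¹³ m³/s².
r₁ = 4077 + 380.1 = 4457.1 km = 4.4571×10⁶ m.
r₂ = 4077 + 35600 = 39677 km = 3.9677×10⁷ m.
Transfer ellipse a_t = (r₁ + r₂)/2 = 2.207×10⁷ m.
At r₁: circular v_c1 = √(μ/r₁) = 2880 m/s; transfer-periapsis v_p = √[μ(2/r₁ − 1/a_t)] = 3861 m/s.
Δv₁ = v_p − v_c1 = 981.7 m/s.
= 0.9817 km/s.

Δv ≈ 0.982 km/s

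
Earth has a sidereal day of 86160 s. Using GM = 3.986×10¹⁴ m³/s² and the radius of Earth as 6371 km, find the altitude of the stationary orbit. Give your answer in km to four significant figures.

A synchronous orbit has period T, so by Kepler's third law a = (μT²/4π²)^(1/3).
μT²/4π² = 3.986×10¹⁴ × (8.616×10⁴)² / 39.48 = 7.495×10²² m³.
a = 4.216×10⁷ m = 42163 km.
Altitude h = a − R = 42163 − 6371 = 35792 km.

h_sync ≈ 35790 km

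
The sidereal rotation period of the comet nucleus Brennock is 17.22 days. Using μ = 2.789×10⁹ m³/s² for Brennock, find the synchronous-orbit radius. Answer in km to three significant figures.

r_sync ≈ 5390 km

T = 17.22 days = 1.488×10⁶ s.
A synchronous orbit has period T, so by Kepler's third law a = (μT²/4π²)^(1/3).
μT²/4π² = 2.789×10⁹ × (1.488×10⁶)² / 39.48 = 1.564×10²⁰ m³.
a = 5.388×10⁶ m = 5387.6 km.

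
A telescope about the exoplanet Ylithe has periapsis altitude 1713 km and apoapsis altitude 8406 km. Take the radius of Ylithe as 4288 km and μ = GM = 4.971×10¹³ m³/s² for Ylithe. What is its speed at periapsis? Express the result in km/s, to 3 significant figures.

v ≈ 3.35 km/s

r_p = 4288 + 1713 = 6001.0 km = 6.0010×10⁶ m.
r_a = 4288 + 8406 = 12694 km = 1.2694×10⁷ m.
Semi-major axis a = (r_p + r_a)/2 = 9347.5 km = 9.348×10⁶ m.
Vis-viva: v² = μ(2/r − 1/a) = 4.971×10¹³ × (3.333×10⁻⁷ − 1.070×10⁻⁷) = 1.125×10⁷ m²/s².
v = 3354 m/s = 3.354 km/s.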